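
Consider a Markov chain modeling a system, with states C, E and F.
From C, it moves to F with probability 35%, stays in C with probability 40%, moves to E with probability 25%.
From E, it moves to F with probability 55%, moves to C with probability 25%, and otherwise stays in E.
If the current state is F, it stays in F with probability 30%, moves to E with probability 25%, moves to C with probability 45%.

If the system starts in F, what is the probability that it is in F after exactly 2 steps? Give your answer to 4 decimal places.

Sum over the intermediate state after 1 step:
P = P(F→C)·P(C→F) + P(F→E)·P(E→F) + P(F→F)·P(F→F)
  = 0.45×0.35 + 0.25×0.55 + 0.3×0.3
  = 0.1575 + 0.1375 + 0.0900 = 0.3850

0.3850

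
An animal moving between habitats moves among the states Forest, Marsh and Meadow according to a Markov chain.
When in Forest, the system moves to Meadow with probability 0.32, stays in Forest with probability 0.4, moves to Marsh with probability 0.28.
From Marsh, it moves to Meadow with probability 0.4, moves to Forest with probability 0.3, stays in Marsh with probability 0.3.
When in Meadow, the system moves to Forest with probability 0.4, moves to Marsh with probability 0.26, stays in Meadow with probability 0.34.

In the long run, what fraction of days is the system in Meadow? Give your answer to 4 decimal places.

Let the stationary distribution be π with π = πP and π_1 + π_2 + π_3 = 1.
π_1 = 0.4·π_1 + 0.3·π_2 + 0.4·π_3
π_2 = 0.28·π_1 + 0.3·π_2 + 0.26·π_3
Solving with the normalization constraint gives π = (0.3721, 0.2786, 0.3493).
So the stationary probability of Meadow is 0.3493.

0.3493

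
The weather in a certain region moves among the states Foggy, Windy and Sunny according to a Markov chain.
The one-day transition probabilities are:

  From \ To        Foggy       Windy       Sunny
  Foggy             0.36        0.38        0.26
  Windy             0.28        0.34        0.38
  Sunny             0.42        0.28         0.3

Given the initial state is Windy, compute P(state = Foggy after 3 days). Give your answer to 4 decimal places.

0.3527

Propagate the distribution vector 3 days from Windy.
After 0 days: (0.0000, 1.0000, 0.0000)
After 1 day: (0.2800, 0.3400, 0.3800)
After 2 days: (0.3556, 0.3284, 0.3160)
After 3 days: (0.3527, 0.3353, 0.3120)
P(in Foggy after 3 days) = 0.3527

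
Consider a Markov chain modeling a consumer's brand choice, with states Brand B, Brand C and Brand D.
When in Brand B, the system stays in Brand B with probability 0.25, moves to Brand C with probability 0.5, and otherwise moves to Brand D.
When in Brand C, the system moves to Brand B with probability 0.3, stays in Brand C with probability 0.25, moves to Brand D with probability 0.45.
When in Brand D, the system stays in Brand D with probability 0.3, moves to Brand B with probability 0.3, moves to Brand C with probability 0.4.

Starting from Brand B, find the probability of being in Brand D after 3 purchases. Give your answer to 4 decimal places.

0.3381

Propagate the distribution vector 3 purchases from Brand B.
After 0 purchases: (1.0000, 0.0000, 0.0000)
After 1 purchase: (0.2500, 0.5000, 0.2500)
After 2 purchases: (0.2875, 0.3500, 0.3625)
After 3 purchases: (0.2856, 0.3763, 0.3381)
P(in Brand D after 3 purchases) = 0.3381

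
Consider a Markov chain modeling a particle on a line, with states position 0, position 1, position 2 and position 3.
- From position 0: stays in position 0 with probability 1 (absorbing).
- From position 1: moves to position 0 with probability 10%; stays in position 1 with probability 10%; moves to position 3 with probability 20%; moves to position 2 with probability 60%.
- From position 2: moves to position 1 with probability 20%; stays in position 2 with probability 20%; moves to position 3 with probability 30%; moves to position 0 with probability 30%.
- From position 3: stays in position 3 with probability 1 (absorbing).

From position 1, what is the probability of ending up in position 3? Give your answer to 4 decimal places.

Let h(s) be the probability of absorption at position 3 starting from transient state s. Then h(position 3) = 1 and h(position 0) = 0. By first-step analysis:
h(position 1) = 0.1·0 + 0.1·h(position 1) + 0.6·h(position 2) + 0.2·1
h(position 2) = 0.3·0 + 0.2·h(position 1) + 0.2·h(position 2) + 0.3·1
Solving: h(position 1) = 0.5667, h(position 2) = 0.5167.
Starting from position 1, the probability is 0.5667.

0.5667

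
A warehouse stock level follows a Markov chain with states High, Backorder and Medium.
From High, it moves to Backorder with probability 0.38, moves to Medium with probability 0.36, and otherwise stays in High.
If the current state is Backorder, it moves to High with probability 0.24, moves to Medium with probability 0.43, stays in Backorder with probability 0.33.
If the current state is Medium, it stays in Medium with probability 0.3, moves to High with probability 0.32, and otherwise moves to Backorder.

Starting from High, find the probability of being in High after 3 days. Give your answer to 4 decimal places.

Propagate the distribution vector 3 days from High.
After 0 days: (1.0000, 0.0000, 0.0000)
After 1 day: (0.2600, 0.3800, 0.3600)
After 2 days: (0.2740, 0.3610, 0.3650)
After 3 days: (0.2747, 0.3620, 0.3634)
P(in High after 3 days) = 0.2747

0.2747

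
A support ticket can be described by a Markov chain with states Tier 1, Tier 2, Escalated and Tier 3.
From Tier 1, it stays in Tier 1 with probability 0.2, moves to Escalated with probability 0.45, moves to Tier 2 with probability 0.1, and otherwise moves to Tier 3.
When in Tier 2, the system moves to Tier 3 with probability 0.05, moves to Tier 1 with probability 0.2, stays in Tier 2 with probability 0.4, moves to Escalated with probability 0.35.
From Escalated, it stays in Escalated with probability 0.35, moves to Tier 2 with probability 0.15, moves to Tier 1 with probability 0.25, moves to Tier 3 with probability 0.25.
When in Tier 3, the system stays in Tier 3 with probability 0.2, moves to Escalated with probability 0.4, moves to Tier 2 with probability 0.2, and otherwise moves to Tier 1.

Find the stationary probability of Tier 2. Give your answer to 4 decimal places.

Let the stationary distribution be π with π = πP and π_1 + π_2 + π_3 + π_4 = 1.
π_1 = 0.2·π_1 + 0.2·π_2 + 0.25·π_3 + 0.2·π_4
π_2 = 0.1·π_1 + 0.4·π_2 + 0.15·π_3 + 0.2·π_4
π_3 = 0.45·π_1 + 0.35·π_2 + 0.35·π_3 + 0.4·π_4
Solving with the normalization constraint gives π = (0.2191, 0.1987, 0.3819, 0.2002).
So the stationary probability of Tier 2 is 0.1987.

0.1987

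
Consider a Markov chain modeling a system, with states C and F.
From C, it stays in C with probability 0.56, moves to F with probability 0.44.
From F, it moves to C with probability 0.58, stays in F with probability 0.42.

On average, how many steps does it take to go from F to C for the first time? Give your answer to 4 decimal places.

Let t(s) be the expected number of steps to first reach C from state s, with t(C) = 0. Conditioning on the first step:
t(F) = 1 + 0.42·t(F)
Solving: t(F) = 1.7241.
Expected steps from F to C: 1.7241.

1.7241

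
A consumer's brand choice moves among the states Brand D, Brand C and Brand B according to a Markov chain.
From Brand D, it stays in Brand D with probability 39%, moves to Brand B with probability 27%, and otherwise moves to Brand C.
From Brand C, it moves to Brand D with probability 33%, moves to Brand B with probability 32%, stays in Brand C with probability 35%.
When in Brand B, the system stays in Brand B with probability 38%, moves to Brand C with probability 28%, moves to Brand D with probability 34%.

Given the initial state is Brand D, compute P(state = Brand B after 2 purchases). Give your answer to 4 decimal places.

0.3167

Sum over the intermediate state after 1 purchase:
P = P(Brand D→Brand D)·P(Brand D→Brand B) + P(Brand D→Brand C)·P(Brand C→Brand B) + P(Brand D→Brand B)·P(Brand B→Brand B)
  = 0.39×0.27 + 0.34×0.32 + 0.27×0.38
  = 0.1053 + 0.1088 + 0.1026 = 0.3167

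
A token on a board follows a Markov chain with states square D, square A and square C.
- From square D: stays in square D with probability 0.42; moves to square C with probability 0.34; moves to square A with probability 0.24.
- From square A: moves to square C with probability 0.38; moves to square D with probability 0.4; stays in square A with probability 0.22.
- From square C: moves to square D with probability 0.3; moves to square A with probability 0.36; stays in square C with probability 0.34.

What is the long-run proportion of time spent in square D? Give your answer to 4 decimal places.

0.3723

Let the stationary distribution be π with π = πP and π_1 + π_2 + π_3 = 1.
π_1 = 0.42·π_1 + 0.4·π_2 + 0.3·π_3
π_2 = 0.24·π_1 + 0.22·π_2 + 0.36·π_3
Solving with the normalization constraint gives π = (0.3723, 0.2766, 0.3511).
So the stationary probability of square D is 0.3723.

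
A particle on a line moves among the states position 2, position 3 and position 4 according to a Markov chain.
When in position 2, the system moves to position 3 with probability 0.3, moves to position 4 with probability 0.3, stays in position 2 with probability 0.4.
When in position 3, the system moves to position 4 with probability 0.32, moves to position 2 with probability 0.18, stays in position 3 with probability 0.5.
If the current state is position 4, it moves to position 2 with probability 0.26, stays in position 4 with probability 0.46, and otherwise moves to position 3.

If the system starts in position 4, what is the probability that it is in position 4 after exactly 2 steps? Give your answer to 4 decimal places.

0.3792

Sum over the intermediate state after 1 step:
P = P(position 4→position 2)·P(position 2→position 4) + P(position 4→position 3)·P(position 3→position 4) + P(position 4→position 4)·P(position 4→position 4)
  = 0.26×0.3 + 0.28×0.32 + 0.46×0.46
  = 0.0780 + 0.0896 + 0.2116 = 0.3792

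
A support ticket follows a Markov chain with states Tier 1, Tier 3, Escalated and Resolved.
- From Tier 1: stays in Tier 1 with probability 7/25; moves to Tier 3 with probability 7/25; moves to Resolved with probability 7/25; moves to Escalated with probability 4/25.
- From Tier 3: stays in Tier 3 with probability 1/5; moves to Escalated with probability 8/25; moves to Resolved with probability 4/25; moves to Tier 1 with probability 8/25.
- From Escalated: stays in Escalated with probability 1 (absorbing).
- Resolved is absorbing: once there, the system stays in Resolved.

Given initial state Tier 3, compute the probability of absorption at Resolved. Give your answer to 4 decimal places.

Let h(s) be the probability of absorption at Resolved starting from transient state s. Then h(Resolved) = 1 and h(Escalated) = 0. By first-step analysis:
h(Tier 1) = 0.28·h(Tier 1) + 0.28·h(Tier 3) + 0.16·0 + 0.28·1
h(Tier 3) = 0.32·h(Tier 1) + 0.2·h(Tier 3) + 0.32·0 + 0.16·1
Solving: h(Tier 1) = 0.5526, h(Tier 3) = 0.4211.
Starting from Tier 3, the probability is 0.4211.

0.4211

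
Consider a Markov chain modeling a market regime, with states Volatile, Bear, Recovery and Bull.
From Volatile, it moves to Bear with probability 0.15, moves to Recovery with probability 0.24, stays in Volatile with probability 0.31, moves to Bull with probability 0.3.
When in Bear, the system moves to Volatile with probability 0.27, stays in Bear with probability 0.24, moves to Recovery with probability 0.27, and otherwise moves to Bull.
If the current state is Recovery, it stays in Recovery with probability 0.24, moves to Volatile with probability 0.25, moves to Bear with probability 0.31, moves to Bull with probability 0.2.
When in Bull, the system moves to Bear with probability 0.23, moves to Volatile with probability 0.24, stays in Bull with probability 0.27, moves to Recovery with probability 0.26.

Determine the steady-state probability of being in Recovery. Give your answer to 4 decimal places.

0.2519

Let the stationary distribution be π with π = πP and π_1 + π_2 + π_3 + π_4 = 1.
π_1 = 0.31·π_1 + 0.27·π_2 + 0.25·π_3 + 0.24·π_4
π_2 = 0.15·π_1 + 0.24·π_2 + 0.31·π_3 + 0.23·π_4
π_3 = 0.24·π_1 + 0.27·π_2 + 0.24·π_3 + 0.26·π_4
Solving with the normalization constraint gives π = (0.2682, 0.2310, 0.2519, 0.2489).
So the stationary probability of Recovery is 0.2519.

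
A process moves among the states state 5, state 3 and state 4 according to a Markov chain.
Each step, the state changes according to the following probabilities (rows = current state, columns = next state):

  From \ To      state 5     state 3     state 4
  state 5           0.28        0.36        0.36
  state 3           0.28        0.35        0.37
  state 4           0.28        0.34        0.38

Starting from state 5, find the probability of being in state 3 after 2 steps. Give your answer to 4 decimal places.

Sum over the intermediate state after 1 step:
P = P(state 5→state 5)·P(state 5→state 3) + P(state 5→state 3)·P(state 3→state 3) + P(state 5→state 4)·P(state 4→state 3)
  = 0.28×0.36 + 0.36×0.35 + 0.36×0.34
  = 0.1008 + 0.1260 + 0.1224 = 0.3492

0.3492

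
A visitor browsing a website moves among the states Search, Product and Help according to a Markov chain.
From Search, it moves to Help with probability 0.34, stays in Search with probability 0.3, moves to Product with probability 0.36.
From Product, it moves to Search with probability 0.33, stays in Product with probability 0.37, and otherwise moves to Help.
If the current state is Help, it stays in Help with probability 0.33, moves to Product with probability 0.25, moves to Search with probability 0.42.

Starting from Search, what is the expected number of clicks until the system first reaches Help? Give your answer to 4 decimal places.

3.0726

Let t(s) be the expected number of clicks to first reach Help from state s, with t(Help) = 0. Conditioning on the first click:
t(Search) = 1 + 0.3·t(Search) + 0.36·t(Product)
t(Product) = 1 + 0.33·t(Search) + 0.37·t(Product)
Solving: t(Search) = 3.0726, t(Product) = 3.1968.
Expected clicks from Search to Help: 3.0726.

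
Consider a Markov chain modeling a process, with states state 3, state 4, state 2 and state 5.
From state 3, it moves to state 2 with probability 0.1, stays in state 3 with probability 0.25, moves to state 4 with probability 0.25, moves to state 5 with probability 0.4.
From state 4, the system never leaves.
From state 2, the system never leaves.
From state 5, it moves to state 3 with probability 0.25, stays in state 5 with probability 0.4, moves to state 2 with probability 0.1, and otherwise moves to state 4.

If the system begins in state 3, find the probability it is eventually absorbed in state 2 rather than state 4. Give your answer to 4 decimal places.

0.2857

Let h(s) be the probability of absorption at state 2 starting from transient state s. Then h(state 2) = 1 and h(state 4) = 0. By first-step analysis:
h(state 3) = 0.25·h(state 3) + 0.25·0 + 0.1·1 + 0.4·h(state 5)
h(state 5) = 0.25·h(state 3) + 0.25·0 + 0.1·1 + 0.4·h(state 5)
Solving: h(state 3) = 0.2857, h(state 5) = 0.2857.
Starting from state 3, the probability is 0.2857.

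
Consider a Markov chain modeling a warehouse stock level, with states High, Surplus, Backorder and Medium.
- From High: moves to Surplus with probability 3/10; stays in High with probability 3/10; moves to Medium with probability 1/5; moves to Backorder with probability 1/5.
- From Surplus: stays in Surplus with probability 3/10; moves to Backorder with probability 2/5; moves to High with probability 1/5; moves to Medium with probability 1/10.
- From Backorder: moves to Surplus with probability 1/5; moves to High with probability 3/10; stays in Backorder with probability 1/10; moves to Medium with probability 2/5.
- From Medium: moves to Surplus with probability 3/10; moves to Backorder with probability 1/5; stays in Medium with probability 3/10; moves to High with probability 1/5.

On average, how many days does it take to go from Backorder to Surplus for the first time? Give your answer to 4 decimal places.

Let t(s) be the expected number of days to first reach Surplus from state s, with t(Surplus) = 0. Conditioning on the first day:
t(High) = 1 + 0.3·t(High) + 0.2·t(Backorder) + 0.2·t(Medium)
t(Backorder) = 1 + 0.3·t(High) + 0.1·t(Backorder) + 0.4·t(Medium)
t(Medium) = 1 + 0.2·t(High) + 0.2·t(Backorder) + 0.3·t(Medium)
Solving: t(High) = 3.5484, t(Backorder) = 3.8710, t(Medium) = 3.5484.
Expected days from Backorder to Surplus: 3.8710.

3.8710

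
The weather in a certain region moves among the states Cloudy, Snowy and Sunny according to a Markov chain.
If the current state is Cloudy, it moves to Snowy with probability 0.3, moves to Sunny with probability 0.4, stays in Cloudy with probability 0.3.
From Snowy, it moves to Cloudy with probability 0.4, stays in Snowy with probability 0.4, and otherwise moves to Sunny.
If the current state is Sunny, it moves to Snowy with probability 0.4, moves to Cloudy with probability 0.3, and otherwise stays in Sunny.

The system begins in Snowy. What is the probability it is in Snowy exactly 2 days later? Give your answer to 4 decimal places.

0.3600

Sum over the intermediate state after 1 day:
P = P(Snowy→Cloudy)·P(Cloudy→Snowy) + P(Snowy→Snowy)·P(Snowy→Snowy) + P(Snowy→Sunny)·P(Sunny→Snowy)
  = 0.4×0.3 + 0.4×0.4 + 0.2×0.4
  = 0.1200 + 0.1600 + 0.0800 = 0.3600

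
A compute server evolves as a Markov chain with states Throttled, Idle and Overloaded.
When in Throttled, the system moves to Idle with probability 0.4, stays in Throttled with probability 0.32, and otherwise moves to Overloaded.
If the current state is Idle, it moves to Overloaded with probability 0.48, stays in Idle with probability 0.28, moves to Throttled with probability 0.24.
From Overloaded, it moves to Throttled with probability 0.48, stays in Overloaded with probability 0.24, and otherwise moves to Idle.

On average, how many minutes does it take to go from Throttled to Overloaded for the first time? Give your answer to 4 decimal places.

Let t(s) be the expected number of minutes to first reach Overloaded from state s, with t(Overloaded) = 0. Conditioning on the first minute:
t(Throttled) = 1 + 0.32·t(Throttled) + 0.4·t(Idle)
t(Idle) = 1 + 0.24·t(Throttled) + 0.28·t(Idle)
Solving: t(Throttled) = 2.8455, t(Idle) = 2.3374.
Expected minutes from Throttled to Overloaded: 2.8455.

2.8455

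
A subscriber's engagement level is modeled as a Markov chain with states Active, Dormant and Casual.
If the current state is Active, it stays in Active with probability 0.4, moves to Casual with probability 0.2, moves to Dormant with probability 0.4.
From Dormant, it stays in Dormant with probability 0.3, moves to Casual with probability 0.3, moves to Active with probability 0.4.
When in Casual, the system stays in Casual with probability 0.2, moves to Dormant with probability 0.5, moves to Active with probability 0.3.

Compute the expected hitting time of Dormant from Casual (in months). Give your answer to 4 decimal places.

Let t(s) be the expected number of months to first reach Dormant from state s, with t(Dormant) = 0. Conditioning on the first month:
t(Active) = 1 + 0.4·t(Active) + 0.2·t(Casual)
t(Casual) = 1 + 0.3·t(Active) + 0.2·t(Casual)
Solving: t(Active) = 2.3810, t(Casual) = 2.1429.
Expected months from Casual to Dormant: 2.1429.

2.1429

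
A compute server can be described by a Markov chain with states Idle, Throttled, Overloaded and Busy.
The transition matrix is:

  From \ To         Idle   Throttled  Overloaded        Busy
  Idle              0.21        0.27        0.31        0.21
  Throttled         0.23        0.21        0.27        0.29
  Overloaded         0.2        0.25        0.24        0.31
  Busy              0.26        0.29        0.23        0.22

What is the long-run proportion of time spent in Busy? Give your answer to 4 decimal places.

0.2590

Let the stationary distribution be π with π = πP and π_1 + π_2 + π_3 + π_4 = 1.
π_1 = 0.21·π_1 + 0.23·π_2 + 0.2·π_3 + 0.26·π_4
π_2 = 0.27·π_1 + 0.21·π_2 + 0.25·π_3 + 0.29·π_4
π_3 = 0.31·π_1 + 0.27·π_2 + 0.24·π_3 + 0.23·π_4
Solving with the normalization constraint gives π = (0.2254, 0.2547, 0.2608, 0.2590).
So the stationary probability of Busy is 0.2590.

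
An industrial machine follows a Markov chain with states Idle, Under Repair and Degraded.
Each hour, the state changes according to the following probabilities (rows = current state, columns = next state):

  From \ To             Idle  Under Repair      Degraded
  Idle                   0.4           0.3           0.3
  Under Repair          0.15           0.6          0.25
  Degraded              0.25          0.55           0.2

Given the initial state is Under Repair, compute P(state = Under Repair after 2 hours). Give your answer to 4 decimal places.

Sum over the intermediate state after 1 hour:
P = P(Under Repair→Idle)·P(Idle→Under Repair) + P(Under Repair→Under Repair)·P(Under Repair→Under Repair) + P(Under Repair→Degraded)·P(Degraded→Under Repair)
  = 0.15×0.3 + 0.6×0.6 + 0.25×0.55
  = 0.0450 + 0.3600 + 0.1375 = 0.5425

0.5425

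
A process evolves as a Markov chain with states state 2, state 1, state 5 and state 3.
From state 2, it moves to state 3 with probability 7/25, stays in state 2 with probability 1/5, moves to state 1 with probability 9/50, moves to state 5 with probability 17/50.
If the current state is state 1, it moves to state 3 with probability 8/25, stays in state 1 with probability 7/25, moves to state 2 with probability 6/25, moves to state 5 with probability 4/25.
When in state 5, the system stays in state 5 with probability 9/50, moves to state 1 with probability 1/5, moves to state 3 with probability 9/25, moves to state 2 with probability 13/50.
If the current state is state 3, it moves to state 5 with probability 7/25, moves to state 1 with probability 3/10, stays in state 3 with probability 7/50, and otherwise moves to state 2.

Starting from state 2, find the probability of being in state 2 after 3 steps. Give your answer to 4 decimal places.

Propagate the distribution vector 3 steps from state 2.
After 0 steps: (1.0000, 0.0000, 0.0000, 0.0000)
After 1 step: (0.2000, 0.1800, 0.3400, 0.2800)
After 2 steps: (0.2500, 0.2384, 0.2364, 0.2752)
After 3 steps: (0.2457, 0.2416, 0.2428, 0.2699)
P(in state 2 after 3 steps) = 0.2457

0.2457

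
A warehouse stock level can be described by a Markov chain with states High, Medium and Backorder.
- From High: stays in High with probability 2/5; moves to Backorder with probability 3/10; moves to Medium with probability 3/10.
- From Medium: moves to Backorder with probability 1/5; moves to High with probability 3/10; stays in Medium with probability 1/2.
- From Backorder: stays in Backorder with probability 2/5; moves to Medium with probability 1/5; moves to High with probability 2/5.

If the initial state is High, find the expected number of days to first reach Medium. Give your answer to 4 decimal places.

Let t(s) be the expected number of days to first reach Medium from state s, with t(Medium) = 0. Conditioning on the first day:
t(High) = 1 + 0.4·t(High) + 0.3·t(Backorder)
t(Backorder) = 1 + 0.4·t(High) + 0.4·t(Backorder)
Solving: t(High) = 3.7500, t(Backorder) = 4.1667.
Expected days from High to Medium: 3.7500.

3.7500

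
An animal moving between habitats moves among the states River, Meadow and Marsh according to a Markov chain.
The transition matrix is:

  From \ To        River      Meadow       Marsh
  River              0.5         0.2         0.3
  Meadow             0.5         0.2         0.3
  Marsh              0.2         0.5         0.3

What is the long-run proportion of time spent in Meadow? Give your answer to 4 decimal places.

0.2900

Let the stationary distribution be π with π = πP and π_1 + π_2 + π_3 = 1.
π_1 = 0.5·π_1 + 0.5·π_2 + 0.2·π_3
π_2 = 0.2·π_1 + 0.2·π_2 + 0.5·π_3
Solving with the normalization constraint gives π = (0.4100, 0.2900, 0.3000).
So the stationary probability of Meadow is 0.2900.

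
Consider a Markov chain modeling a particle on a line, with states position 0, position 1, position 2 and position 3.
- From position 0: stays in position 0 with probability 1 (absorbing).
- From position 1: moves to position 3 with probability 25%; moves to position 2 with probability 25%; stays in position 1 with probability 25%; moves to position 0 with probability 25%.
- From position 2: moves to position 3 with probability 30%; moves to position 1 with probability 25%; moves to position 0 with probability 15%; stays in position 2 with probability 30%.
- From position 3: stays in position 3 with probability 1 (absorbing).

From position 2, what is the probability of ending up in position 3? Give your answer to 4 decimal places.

0.6216

Let h(s) be the probability of absorption at position 3 starting from transient state s. Then h(position 3) = 1 and h(position 0) = 0. By first-step analysis:
h(position 1) = 0.25·0 + 0.25·h(position 1) + 0.25·h(position 2) + 0.25·1
h(position 2) = 0.15·0 + 0.25·h(position 1) + 0.3·h(position 2) + 0.3·1
Solving: h(position 1) = 0.5405, h(position 2) = 0.6216.
Starting from position 2, the probability is 0.6216.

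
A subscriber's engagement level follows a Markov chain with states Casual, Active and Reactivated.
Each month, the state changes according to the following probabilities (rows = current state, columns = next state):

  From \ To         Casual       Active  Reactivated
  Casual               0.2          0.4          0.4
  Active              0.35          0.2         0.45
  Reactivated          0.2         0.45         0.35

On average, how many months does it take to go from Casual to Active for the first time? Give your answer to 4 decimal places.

Let t(s) be the expected number of months to first reach Active from state s, with t(Active) = 0. Conditioning on the first month:
t(Casual) = 1 + 0.2·t(Casual) + 0.4·t(Reactivated)
t(Reactivated) = 1 + 0.2·t(Casual) + 0.35·t(Reactivated)
Solving: t(Casual) = 2.3864, t(Reactivated) = 2.2727.
Expected months from Casual to Active: 2.3864.

2.3864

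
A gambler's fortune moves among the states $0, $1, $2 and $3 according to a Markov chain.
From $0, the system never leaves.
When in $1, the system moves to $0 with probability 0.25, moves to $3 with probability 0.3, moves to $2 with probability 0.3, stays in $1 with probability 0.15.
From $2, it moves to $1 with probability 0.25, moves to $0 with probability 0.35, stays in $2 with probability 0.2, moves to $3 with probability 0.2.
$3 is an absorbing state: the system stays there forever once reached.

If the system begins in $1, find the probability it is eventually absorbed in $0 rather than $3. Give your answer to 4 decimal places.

Let h(s) be the probability of absorption at $0 starting from transient state s. Then h($0) = 1 and h($3) = 0. By first-step analysis:
h($1) = 0.25·1 + 0.15·h($1) + 0.3·h($2) + 0.3·0
h($2) = 0.35·1 + 0.25·h($1) + 0.2·h($2) + 0.2·0
Solving: h($1) = 0.5041, h($2) = 0.5950.
Starting from $1, the probability is 0.5041.

0.5041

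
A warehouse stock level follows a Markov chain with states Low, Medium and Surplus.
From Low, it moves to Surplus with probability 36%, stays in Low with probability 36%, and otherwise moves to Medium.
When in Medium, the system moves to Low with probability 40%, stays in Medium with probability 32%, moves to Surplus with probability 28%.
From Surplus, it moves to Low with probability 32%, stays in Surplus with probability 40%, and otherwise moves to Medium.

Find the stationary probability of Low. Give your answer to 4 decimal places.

Let the stationary distribution be π with π = πP and π_1 + π_2 + π_3 = 1.
π_1 = 0.36·π_1 + 0.4·π_2 + 0.32·π_3
π_2 = 0.28·π_1 + 0.32·π_2 + 0.28·π_3
Solving with the normalization constraint gives π = (0.3576, 0.2917, 0.3507).
So the stationary probability of Low is 0.3576.

0.3576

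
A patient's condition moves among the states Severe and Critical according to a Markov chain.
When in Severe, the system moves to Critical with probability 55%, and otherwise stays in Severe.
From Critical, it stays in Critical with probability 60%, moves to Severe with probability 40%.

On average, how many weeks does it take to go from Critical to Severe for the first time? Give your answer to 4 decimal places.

Let t(s) be the expected number of weeks to first reach Severe from state s, with t(Severe) = 0. Conditioning on the first week:
t(Critical) = 1 + 0.6·t(Critical)
Solving: t(Critical) = 2.5000.
Expected weeks from Critical to Severe: 2.5000.

2.5000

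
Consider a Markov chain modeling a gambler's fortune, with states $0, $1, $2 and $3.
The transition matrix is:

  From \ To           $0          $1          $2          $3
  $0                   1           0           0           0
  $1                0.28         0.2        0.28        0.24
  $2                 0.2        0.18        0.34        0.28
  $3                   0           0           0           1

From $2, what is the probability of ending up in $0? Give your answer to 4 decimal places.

Let h(s) be the probability of absorption at $0 starting from transient state s. Then h($0) = 1 and h($3) = 0. By first-step analysis:
h($1) = 0.28·1 + 0.2·h($1) + 0.28·h($2) + 0.24·0
h($2) = 0.2·1 + 0.18·h($1) + 0.34·h($2) + 0.28·0
Solving: h($1) = 0.5042, h($2) = 0.4405.
Starting from $2, the probability is 0.4405.

0.4405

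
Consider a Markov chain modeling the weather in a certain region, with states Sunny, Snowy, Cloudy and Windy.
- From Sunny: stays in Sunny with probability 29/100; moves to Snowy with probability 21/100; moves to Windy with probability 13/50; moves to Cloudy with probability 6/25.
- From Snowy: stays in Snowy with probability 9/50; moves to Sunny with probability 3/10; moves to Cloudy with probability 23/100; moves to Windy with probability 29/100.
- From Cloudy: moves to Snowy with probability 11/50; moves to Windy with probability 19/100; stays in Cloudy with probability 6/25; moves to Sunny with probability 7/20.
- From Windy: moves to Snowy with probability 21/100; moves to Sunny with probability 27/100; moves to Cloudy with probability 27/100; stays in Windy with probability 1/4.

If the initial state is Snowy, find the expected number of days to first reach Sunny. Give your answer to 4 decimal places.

Let t(s) be the expected number of days to first reach Sunny from state s, with t(Sunny) = 0. Conditioning on the first day:
t(Snowy) = 1 + 0.18·t(Snowy) + 0.23·t(Cloudy) + 0.29·t(Windy)
t(Cloudy) = 1 + 0.22·t(Snowy) + 0.24·t(Cloudy) + 0.19·t(Windy)
t(Windy) = 1 + 0.21·t(Snowy) + 0.27·t(Cloudy) + 0.25·t(Windy)
Solving: t(Snowy) = 3.2844, t(Cloudy) = 3.1097, t(Windy) = 3.3725.
Expected days from Snowy to Sunny: 3.2844.

3.2844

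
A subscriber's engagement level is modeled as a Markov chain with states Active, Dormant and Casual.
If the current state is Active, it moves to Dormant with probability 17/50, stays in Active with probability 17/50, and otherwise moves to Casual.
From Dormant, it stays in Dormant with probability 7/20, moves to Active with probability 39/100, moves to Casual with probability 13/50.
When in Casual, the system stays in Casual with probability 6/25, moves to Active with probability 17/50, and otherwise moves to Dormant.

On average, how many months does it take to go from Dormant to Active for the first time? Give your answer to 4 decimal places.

Let t(s) be the expected number of months to first reach Active from state s, with t(Active) = 0. Conditioning on the first month:
t(Dormant) = 1 + 0.35·t(Dormant) + 0.26·t(Casual)
t(Casual) = 1 + 0.42·t(Dormant) + 0.24·t(Casual)
Solving: t(Dormant) = 2.6507, t(Casual) = 2.7807.
Expected months from Dormant to Active: 2.6507.

2.6507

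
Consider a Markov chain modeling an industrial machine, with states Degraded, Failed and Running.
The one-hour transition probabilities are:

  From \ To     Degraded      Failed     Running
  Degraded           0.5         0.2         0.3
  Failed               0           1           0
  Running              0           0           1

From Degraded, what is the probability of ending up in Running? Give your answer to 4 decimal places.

Let h(s) be the probability of absorption at Running starting from transient state s. Then h(Running) = 1 and h(Failed) = 0. By first-step analysis:
h(Degraded) = 0.5·h(Degraded) + 0.2·0 + 0.3·1
Solving: h(Degraded) = 0.6000.
Starting from Degraded, the probability is 0.6000.

0.6000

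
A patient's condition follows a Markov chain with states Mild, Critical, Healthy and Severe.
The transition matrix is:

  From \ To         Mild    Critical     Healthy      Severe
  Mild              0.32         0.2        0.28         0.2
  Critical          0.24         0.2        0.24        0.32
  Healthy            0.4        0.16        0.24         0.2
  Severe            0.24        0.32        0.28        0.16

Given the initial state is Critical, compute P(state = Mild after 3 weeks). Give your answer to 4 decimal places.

0.3058

Propagate the distribution vector 3 weeks from Critical.
After 0 weeks: (0.0000, 1.0000, 0.0000, 0.0000)
After 1 week: (0.2400, 0.2000, 0.2400, 0.3200)
After 2 weeks: (0.2976, 0.2288, 0.2624, 0.2112)
After 3 weeks: (0.3058, 0.2148, 0.2604, 0.2190)
P(in Mild after 3 weeks) = 0.3058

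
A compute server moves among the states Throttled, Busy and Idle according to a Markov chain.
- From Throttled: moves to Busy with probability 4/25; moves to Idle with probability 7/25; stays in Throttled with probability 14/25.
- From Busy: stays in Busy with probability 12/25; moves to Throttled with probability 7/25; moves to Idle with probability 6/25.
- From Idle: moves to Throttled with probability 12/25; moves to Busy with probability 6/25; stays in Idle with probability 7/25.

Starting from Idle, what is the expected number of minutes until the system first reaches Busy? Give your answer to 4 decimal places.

Let t(s) be the expected number of minutes to first reach Busy from state s, with t(Busy) = 0. Conditioning on the first minute:
t(Throttled) = 1 + 0.56·t(Throttled) + 0.28·t(Idle)
t(Idle) = 1 + 0.48·t(Throttled) + 0.28·t(Idle)
Solving: t(Throttled) = 5.4825, t(Idle) = 5.0439.
Expected minutes from Idle to Busy: 5.0439.

5.0439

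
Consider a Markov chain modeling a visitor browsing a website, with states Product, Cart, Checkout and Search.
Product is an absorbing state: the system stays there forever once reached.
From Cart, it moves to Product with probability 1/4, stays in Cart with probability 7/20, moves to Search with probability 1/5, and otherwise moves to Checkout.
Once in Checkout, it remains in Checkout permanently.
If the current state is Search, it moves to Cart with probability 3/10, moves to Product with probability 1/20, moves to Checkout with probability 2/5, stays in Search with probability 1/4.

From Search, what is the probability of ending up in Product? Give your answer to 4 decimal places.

0.2515

Let h(s) be the probability of absorption at Product starting from transient state s. Then h(Product) = 1 and h(Checkout) = 0. By first-step analysis:
h(Cart) = 0.25·1 + 0.35·h(Cart) + 0.2·0 + 0.2·h(Search)
h(Search) = 0.05·1 + 0.3·h(Cart) + 0.4·0 + 0.25·h(Search)
Solving: h(Cart) = 0.4620, h(Search) = 0.2515.
Starting from Search, the probability is 0.2515.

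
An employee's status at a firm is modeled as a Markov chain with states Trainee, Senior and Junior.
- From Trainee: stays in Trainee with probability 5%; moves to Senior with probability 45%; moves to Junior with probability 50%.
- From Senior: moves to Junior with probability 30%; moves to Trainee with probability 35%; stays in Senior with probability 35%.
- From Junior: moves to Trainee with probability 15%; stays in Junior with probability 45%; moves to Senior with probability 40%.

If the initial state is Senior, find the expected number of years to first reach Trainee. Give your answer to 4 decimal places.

3.5789

Let t(s) be the expected number of years to first reach Trainee from state s, with t(Trainee) = 0. Conditioning on the first year:
t(Senior) = 1 + 0.35·t(Senior) + 0.3·t(Junior)
t(Junior) = 1 + 0.4·t(Senior) + 0.45·t(Junior)
Solving: t(Senior) = 3.5789, t(Junior) = 4.4211.
Expected years from Senior to Trainee: 3.5789.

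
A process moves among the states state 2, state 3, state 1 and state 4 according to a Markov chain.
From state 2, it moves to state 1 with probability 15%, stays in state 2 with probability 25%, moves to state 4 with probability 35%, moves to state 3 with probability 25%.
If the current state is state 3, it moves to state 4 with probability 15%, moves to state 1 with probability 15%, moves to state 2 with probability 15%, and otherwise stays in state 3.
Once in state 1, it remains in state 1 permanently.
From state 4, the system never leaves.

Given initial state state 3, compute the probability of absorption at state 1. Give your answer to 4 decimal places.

Let h(s) be the probability of absorption at state 1 starting from transient state s. Then h(state 1) = 1 and h(state 4) = 0. By first-step analysis:
h(state 2) = 0.25·h(state 2) + 0.25·h(state 3) + 0.15·1 + 0.35·0
h(state 3) = 0.15·h(state 2) + 0.55·h(state 3) + 0.15·1 + 0.15·0
Solving: h(state 2) = 0.3500, h(state 3) = 0.4500.
Starting from state 3, the probability is 0.4500.

0.4500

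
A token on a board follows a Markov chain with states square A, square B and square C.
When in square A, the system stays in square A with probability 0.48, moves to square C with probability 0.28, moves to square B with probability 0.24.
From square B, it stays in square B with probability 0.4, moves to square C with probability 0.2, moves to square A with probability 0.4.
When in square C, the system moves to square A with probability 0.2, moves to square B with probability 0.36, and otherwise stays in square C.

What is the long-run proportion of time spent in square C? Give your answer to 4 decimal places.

0.3020

Let the stationary distribution be π with π = πP and π_1 + π_2 + π_3 = 1.
π_1 = 0.48·π_1 + 0.4·π_2 + 0.2·π_3
π_2 = 0.24·π_1 + 0.4·π_2 + 0.36·π_3
Solving with the normalization constraint gives π = (0.3691, 0.3289, 0.3020).
So the stationary probability of square C is 0.3020.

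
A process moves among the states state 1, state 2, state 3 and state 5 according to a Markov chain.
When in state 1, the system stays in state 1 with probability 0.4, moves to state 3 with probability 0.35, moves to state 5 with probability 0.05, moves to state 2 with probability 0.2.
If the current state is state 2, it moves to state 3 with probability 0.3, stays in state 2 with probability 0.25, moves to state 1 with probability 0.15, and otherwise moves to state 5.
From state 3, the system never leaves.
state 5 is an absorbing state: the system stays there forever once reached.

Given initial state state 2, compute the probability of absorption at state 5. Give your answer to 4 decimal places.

0.4464

Let h(s) be the probability of absorption at state 5 starting from transient state s. Then h(state 5) = 1 and h(state 3) = 0. By first-step analysis:
h(state 1) = 0.4·h(state 1) + 0.2·h(state 2) + 0.35·0 + 0.05·1
h(state 2) = 0.15·h(state 1) + 0.25·h(state 2) + 0.3·0 + 0.3·1
Solving: h(state 1) = 0.2321, h(state 2) = 0.4464.
Starting from state 2, the probability is 0.4464.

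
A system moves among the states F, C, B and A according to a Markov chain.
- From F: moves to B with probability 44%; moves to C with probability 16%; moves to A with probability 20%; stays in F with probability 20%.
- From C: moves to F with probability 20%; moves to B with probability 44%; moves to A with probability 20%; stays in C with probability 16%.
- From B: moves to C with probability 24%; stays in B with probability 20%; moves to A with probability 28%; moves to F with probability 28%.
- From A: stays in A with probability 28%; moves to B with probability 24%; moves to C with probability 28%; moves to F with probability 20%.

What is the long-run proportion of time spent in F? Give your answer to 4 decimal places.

0.2252

Let the stationary distribution be π with π = πP and π_1 + π_2 + π_3 + π_4 = 1.
π_1 = 0.2·π_1 + 0.2·π_2 + 0.28·π_3 + 0.2·π_4
π_2 = 0.16·π_1 + 0.16·π_2 + 0.24·π_3 + 0.28·π_4
π_3 = 0.44·π_1 + 0.44·π_2 + 0.2·π_3 + 0.24·π_4
Solving with the normalization constraint gives π = (0.2252, 0.2146, 0.3154, 0.2448).
So the stationary probability of F is 0.2252.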